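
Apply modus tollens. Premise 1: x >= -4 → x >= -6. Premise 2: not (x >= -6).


Modus tollens: from (P → Q) and ¬Q, infer ¬P.
Q = 'x >= -6' is denied; since P → Q, P must also fail.

Not (x >= -4).


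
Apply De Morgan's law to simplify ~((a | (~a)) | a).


De Morgan: the negation of a disjunction is the conjunction of the negations.
Distribute ~ across |, flipping it to &, and negate each literal.

((~a) & a) & (~a)


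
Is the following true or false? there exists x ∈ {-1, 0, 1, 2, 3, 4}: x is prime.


Evaluate the predicate on each element: -1:F, 0:F, 1:F, 2:T, 3:T, 4:F.
Witness x = 2 satisfies the predicate.

T


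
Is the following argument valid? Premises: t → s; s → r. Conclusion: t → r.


This matches the form of hypothetical syllogism: the conclusion follows in every model of the premises.

Valid.


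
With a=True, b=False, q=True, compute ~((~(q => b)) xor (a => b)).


Substitute a=True, b=False, q=True:
q => b = True => False = False
~(q => b) = True
a => b = True => False = False
(~(q => b)) xor (a => b) = True xor False = True
~((~(q => b)) xor (a => b)) = False

False


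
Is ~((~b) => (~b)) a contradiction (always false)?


Truth table over {b}:
b | φ
-----
False | False
True | False
Every row is false.

Yes, it is a contradiction.


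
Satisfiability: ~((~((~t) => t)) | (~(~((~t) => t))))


Check all 2 assignments over {t}:
t | φ
-----
False | False
True | False
No assignment makes the formula true.

Unsatisfiable.


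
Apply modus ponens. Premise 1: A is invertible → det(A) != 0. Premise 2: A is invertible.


Modus ponens: from (P → Q) and P, infer Q.
P = 'A is invertible' is asserted, and P → Q holds, so Q follows.

det(A) != 0.


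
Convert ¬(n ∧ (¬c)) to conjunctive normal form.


Step 1: Apply De Morgan: ¬(n ∧ (¬c)) = ¬n ∨ ¬(¬c).
Step 2: Eliminate any double negations (¬¬X = X).

(¬n) ∨ c


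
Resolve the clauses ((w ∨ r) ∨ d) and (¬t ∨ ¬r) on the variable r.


The clauses contain complementary literals r and ¬r.
Resolution eliminates this pair and disjoins the remaining literals (merging duplicates).

((w ∨ d) ∨ ¬t)


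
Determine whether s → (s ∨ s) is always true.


Build the truth table over {s}:
s | φ
-----
F | T
T | T
Every row evaluates to true.

Yes, it is a tautology.


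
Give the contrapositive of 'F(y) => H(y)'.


The contrapositive of (P → Q) is (¬Q → ¬P); it is logically equivalent to the original.
Here P = 'F(y)' and Q = 'H(y)'.

If not (H(y)), then not (F(y)).


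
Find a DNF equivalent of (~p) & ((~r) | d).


Step 1: Distribute ∧ over ∨: (¬p) ∧ ((¬r) ∨ d) = ((¬p) ∧ (¬r)) ∨ ((¬p) ∧ d).

((~p) & (~r)) | ((~p) & d)


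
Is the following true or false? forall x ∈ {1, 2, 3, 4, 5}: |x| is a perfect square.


Evaluate the predicate on each element: 1:True, 2:False, 3:False, 4:True, 5:False.
Counterexample x = 2 fails the predicate.

False


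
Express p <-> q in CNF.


Step 1: Rewrite p ↔ q as (p → q) ∧ (q → p).
Step 2: Rewrite each implication as a disjunction.

((NOT p) OR q) AND ((NOT q) OR p)


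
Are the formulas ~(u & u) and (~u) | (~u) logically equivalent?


Compare truth tables:
u | φ | ψ
---------
False | True | True
True | False | False
The columns φ and ψ agree on every row.

Yes, they are logically equivalent.


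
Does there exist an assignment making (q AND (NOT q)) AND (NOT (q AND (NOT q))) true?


Check all 2 assignments over {q}:
q | φ
-----
F | F
T | F
No assignment makes the formula true.

Unsatisfiable.


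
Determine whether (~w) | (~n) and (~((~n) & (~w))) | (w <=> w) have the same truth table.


Compare truth tables:
n | w | φ | ψ
-------------
False | False | True | True
True | False | True | True
False | True | True | True
True | True | False | True
They differ at row 4 (n=True, w=True): φ=False but ψ=True.

No, they are not logically equivalent.


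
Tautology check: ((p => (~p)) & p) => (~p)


Build the truth table over {p}:
p | φ
-----
False | True
True | True
Every row evaluates to true.

Yes, it is a tautology.


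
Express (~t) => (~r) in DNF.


Step 1: Rewrite (¬t) → (¬r) as ¬(¬t) ∨ (¬r).
Step 2: Eliminate any double negations (¬¬X = X).

t | (~r)


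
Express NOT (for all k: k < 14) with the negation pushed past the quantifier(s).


¬(for all x: φ) = there exists x: ¬φ, and ¬(there exists x: φ) = for all x: ¬φ.
Apply to the universal statement.

there exists k: NOT(k < 14)


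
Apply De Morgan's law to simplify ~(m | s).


De Morgan: the negation of a disjunction is the conjunction of the negations.
Distribute ~ across |, flipping it to &, and negate each literal.

(~m) & (~s)


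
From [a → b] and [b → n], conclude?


Hypothetical syllogism: from (P → Q) and (Q → R), infer (P → R).
Chain the two implications through the shared middle term 'b'.

a → n


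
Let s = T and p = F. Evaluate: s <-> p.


Biconditional is true when both operands have the same truth value.
Substitute: s=T, p=F.
T <-> F evaluates to F.

F


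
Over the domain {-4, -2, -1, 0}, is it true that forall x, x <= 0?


Evaluate the predicate on each element: -4:True, -2:True, -1:True, 0:True.
Every element satisfies the predicate.

True


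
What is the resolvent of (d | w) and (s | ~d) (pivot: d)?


The clauses contain complementary literals d and ~d.
Resolution eliminates this pair and disjoins the remaining literals (merging duplicates).

(w | s)


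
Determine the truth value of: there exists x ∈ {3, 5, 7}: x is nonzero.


Evaluate the predicate on each element: 3:T, 5:T, 7:T.
Witness x = 3 satisfies the predicate.

T


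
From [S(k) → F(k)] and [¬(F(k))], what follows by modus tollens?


Modus tollens: from (P → Q) and ¬Q, infer ¬P.
Q = 'F(k)' is denied; since P → Q, P must also fail.

Not (S(k)).


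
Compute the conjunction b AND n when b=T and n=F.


Conjunction is true only when both operands are true.
Substitute: b=T, n=F.
T AND F evaluates to F.

F


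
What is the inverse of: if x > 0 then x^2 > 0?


The inverse of (P → Q) is (¬P → ¬Q). It is equivalent to the converse, not to the original.
Here P = 'x > 0' and Q = 'x^2 > 0'.

If not (x > 0), then not (x^2 > 0).


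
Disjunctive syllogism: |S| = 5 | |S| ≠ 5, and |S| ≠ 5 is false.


Disjunctive syllogism: from (P ∨ Q) and ¬P, infer Q.
One disjunct, '|S| ≠ 5', is ruled out; the other must hold.

|S| = 5


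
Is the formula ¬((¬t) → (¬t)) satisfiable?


Check all 2 assignments over {t}:
t | φ
-----
F | F
T | F
No assignment makes the formula true.

Unsatisfiable.


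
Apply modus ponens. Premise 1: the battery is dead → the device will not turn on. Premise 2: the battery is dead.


Modus ponens: from (P → Q) and P, infer Q.
P = 'the battery is dead' is asserted, and P → Q holds, so Q follows.

the device will not turn on.


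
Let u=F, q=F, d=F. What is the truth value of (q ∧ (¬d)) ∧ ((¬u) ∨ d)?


Substitute u=F, q=F, d=F:
¬d = T
q ∧ (¬d) = F ∧ T = F
¬u = T
(¬u) ∨ d = T ∨ F = T
(q ∧ (¬d)) ∧ ((¬u) ∨ d) = F ∧ T = F

F


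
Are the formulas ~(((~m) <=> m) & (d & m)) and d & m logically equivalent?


Compare truth tables:
d | m | φ | ψ
-------------
False | False | True | False
True | False | True | False
False | True | True | False
True | True | True | True
They differ at row 1 (d=False, m=False): φ=True but ψ=False.

No, they are not logically equivalent.


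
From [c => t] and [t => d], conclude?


Hypothetical syllogism: from (P → Q) and (Q → R), infer (P → R).
Chain the two implications through the shared middle term 't'.

c => d


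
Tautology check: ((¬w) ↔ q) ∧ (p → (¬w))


Build the truth table over {p, q, w}:
p | q | w | φ
-------------
F | F | F | F
T | F | F | F
F | T | F | T
T | T | F | T
F | F | T | T
T | F | T | F
F | T | T | F
T | T | T | F
Counterexample at row 1: with p=F, q=F, w=F, the formula is F.

No, it is not a tautology.


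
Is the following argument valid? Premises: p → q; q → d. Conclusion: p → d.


This matches the form of hypothetical syllogism: the conclusion follows in every model of the premises.

Valid.


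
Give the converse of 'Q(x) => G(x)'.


The converse of (P → Q) is (Q → P). It is not in general equivalent to the original.
Here P = 'Q(x)' and Q = 'G(x)'.

If G(x), then Q(x).


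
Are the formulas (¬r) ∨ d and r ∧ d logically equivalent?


Compare truth tables:
d | r | φ | ψ
-------------
F | F | T | F
T | F | T | F
F | T | F | F
T | T | T | T
They differ at row 1 (d=F, r=F): φ=T but ψ=F.

No, they are not logically equivalent.


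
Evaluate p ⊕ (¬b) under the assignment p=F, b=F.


Substitute p=F, b=F:
¬b = T
p ⊕ (¬b) = F ⊕ T = T

T


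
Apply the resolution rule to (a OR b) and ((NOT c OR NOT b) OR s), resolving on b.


The clauses contain complementary literals b and NOTb.
Resolution eliminates this pair and disjoins the remaining literals (merging duplicates).

((a OR NOT c) OR s)


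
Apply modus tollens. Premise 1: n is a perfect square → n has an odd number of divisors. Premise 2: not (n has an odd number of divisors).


Modus tollens: from (P → Q) and ¬Q, infer ¬P.
Q = 'n has an odd number of divisors' is denied; since P → Q, P must also fail.

Not (n is a perfect square).


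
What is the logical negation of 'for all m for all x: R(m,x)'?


Negation flips each quantifier (∀↔∃) and negates the inner predicate.
¬(for all m for all x: φ) = there exists m there exists x: ¬φ.

there exists m there exists x: NOT(R(m,x))


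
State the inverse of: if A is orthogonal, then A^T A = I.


The inverse of (P → Q) is (¬P → ¬Q). It is equivalent to the converse, not to the original.
Here P = 'A is orthogonal' and Q = 'A^T A = I'.

If not (A is orthogonal), then not (A^T A = I).


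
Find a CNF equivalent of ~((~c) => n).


Step 1: Rewrite (¬c) → n as ¬(¬c) ∨ n.
Step 2: Negate: ¬(¬(¬c) ∨ n) = (¬c) ∧ ¬n (De Morgan + double negation).

(~c) & (~n)


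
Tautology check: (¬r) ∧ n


Build the truth table over {n, r}:
n | r | φ
---------
F | F | F
T | F | T
F | T | F
T | T | F
Counterexample at row 1: with n=F, r=F, the formula is F.

No, it is not a tautology.


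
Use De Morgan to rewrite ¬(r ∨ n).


De Morgan: the negation of a disjunction is the conjunction of the negations.
Distribute ¬ across ∨, flipping it to ∧, and negate each literal.

(¬r) ∧ (¬n)


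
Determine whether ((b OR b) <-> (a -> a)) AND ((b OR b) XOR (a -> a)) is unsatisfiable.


Truth table over {a, b}:
a | b | φ
---------
F | F | F
T | F | F
F | T | F
T | T | F
Every row is false.

Yes, it is a contradiction.


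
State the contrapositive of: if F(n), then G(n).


The contrapositive of (P → Q) is (¬Q → ¬P); it is logically equivalent to the original.
Here P = 'F(n)' and Q = 'G(n)'.

If not (G(n)), then not (F(n)).


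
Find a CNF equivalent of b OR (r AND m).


Step 1: Distribute ∨ over ∧: b ∨ (r ∧ m) = (b ∨ r) ∧ (b ∨ m).

(b OR r) AND (b OR m)


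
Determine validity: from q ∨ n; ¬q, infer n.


This matches the form of disjunctive syllogism: the conclusion follows in every model of the premises.

Valid.


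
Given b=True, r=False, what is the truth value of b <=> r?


Biconditional is true when both operands have the same truth value.
Substitute: b=True, r=False.
True <=> False evaluates to False.

False


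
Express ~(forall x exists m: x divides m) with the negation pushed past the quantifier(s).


Negation flips each quantifier (∀↔∃) and negates the inner predicate.
¬(forall x exists m: φ) = exists x forall m: ¬φ.

exists x forall m: ~(x divides m)


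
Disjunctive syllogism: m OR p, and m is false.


Disjunctive syllogism: from (P ∨ Q) and ¬P, infer Q.
One disjunct, 'm', is ruled out; the other must hold.

p


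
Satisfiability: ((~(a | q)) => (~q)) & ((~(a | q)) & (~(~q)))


Check all 4 assignments over {a, q}:
a | q | φ
---------
False | False | False
True | False | False
False | True | False
True | True | False
No assignment makes the formula true.

Unsatisfiable.


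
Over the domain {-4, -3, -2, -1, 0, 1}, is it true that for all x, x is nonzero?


Evaluate the predicate on each element: -4:T, -3:T, -2:T, -1:T, 0:F, 1:T.
Counterexample x = 0 fails the predicate.

F


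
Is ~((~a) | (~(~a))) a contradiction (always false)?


Truth table over {a}:
a | φ
-----
False | False
True | False
Every row is false.

Yes, it is a contradiction.


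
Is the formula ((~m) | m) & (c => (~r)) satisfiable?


Search for a satisfying assignment over {c, m, r}.
Try c=False, m=False, r=False: the formula evaluates to True.
A satisfying assignment exists.

Satisfiable.


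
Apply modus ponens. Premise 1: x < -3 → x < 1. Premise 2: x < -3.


Modus ponens: from (P → Q) and P, infer Q.
P = 'x < -3' is asserted, and P → Q holds, so Q follows.

x < 1.


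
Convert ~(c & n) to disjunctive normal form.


Step 1: Apply De Morgan: ¬(c ∧ n) = ¬c ∨ ¬n.

(~c) | (~n)


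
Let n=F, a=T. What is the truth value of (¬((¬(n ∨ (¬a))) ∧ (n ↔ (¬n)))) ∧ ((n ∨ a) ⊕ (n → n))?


Substitute n=F, a=T:
… (earlier sub-steps elided)
n ∨ (¬a) = F ∨ F = F
¬(n ∨ (¬a)) = T
¬n = T
n ↔ (¬n) = F ↔ T = F
(¬(n ∨ (¬a))) ∧ (n ↔ (¬n)) = T ∧ F = F
¬((¬(n ∨ (¬a))) ∧ (n ↔ (¬n))) = T
n ∨ a = F ∨ T = T
n → n = F → F = T
(n ∨ a) ⊕ (n → n) = T ⊕ T = F
(¬((¬(n ∨ (¬a))) ∧ (n ↔ (¬n)))) ∧ ((n ∨ a) ⊕ (n → n)) = T ∧ F = F

F


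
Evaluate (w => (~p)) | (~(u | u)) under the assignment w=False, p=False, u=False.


Substitute w=False, p=False, u=False:
~p = True
w => (~p) = False => True = True
u | u = False | False = False
~(u | u) = True
(w => (~p)) | (~(u | u)) = True | True = True

True


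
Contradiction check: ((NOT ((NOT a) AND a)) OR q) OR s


Truth table over {a, q, s}:
a | q | s | φ
-------------
F | F | F | T
T | F | F | T
F | T | F | T
T | T | F | T
F | F | T | T
T | F | T | T
F | T | T | T
T | T | T | T
Satisfying assignment at row 1: a=F, q=F, s=F gives T.

No, it is not a contradiction.


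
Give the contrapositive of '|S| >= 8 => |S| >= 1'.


The contrapositive of (P → Q) is (¬Q → ¬P); it is logically equivalent to the original.
Here P = '|S| >= 8' and Q = '|S| >= 1'.

If not (|S| >= 1), then not (|S| >= 8).


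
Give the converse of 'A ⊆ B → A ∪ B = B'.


The converse of (P → Q) is (Q → P). It is not in general equivalent to the original.
Here P = 'A ⊆ B' and Q = 'A ∪ B = B'.

If A ∪ B = B, then A ⊆ B.


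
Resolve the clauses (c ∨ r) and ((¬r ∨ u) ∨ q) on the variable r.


The clauses contain complementary literals r and ¬r.
Resolution eliminates this pair and disjoins the remaining literals (merging duplicates).

((c ∨ q) ∨ u)


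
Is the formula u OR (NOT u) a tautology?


Build the truth table over {u}:
u | φ
-----
F | T
T | T
Every row evaluates to true.

Yes, it is a tautology.


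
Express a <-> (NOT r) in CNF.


Step 1: Rewrite a ↔ (¬r) as (a → (¬r)) ∧ ((¬r) → a).
Step 2: Rewrite each implication as a disjunction.
Step 3: Eliminate any double negations (¬¬X = X).

((NOT a) OR (NOT r)) AND (r OR a)


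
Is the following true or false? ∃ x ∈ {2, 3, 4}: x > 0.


Evaluate the predicate on each element: 2:T, 3:T, 4:T.
Witness x = 2 satisfies the predicate.

T


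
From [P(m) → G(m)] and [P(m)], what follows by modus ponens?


Modus ponens: from (P → Q) and P, infer Q.
P = 'P(m)' is asserted, and P → Q holds, so Q follows.

G(m).


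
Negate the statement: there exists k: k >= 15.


¬(for all x: φ) = there exists x: ¬φ, and ¬(there exists x: φ) = for all x: ¬φ.
Apply to the existential statement.

for all k: NOT(k >= 15)


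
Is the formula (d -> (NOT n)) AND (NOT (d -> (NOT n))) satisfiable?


Check all 4 assignments over {d, n}:
d | n | φ
---------
F | F | F
T | F | F
F | T | F
T | T | F
No assignment makes the formula true.

Unsatisfiable.


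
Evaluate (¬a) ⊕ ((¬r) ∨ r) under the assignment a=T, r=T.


Substitute a=T, r=T:
¬a = F
¬r = F
(¬r) ∨ r = F ∨ T = T
(¬a) ⊕ ((¬r) ∨ r) = F ⊕ T = T

T


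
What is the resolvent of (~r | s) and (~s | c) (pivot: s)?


The clauses contain complementary literals s and ~s.
Resolution eliminates this pair and disjoins the remaining literals (merging duplicates).

(~r | c)


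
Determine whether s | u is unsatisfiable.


Truth table over {s, u}:
s | u | φ
---------
False | False | False
True | False | True
False | True | True
True | True | True
Satisfying assignment at row 2: s=True, u=False gives True.

No, it is not a contradiction.


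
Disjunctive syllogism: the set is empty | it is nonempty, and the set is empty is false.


Disjunctive syllogism: from (P ∨ Q) and ¬P, infer Q.
One disjunct, 'the set is empty', is ruled out; the other must hold.

it is nonempty


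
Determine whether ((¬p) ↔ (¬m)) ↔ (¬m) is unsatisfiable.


Truth table over {m, p}:
m | p | φ
---------
F | F | T
T | F | T
F | T | F
T | T | F
Satisfying assignment at row 1: m=F, p=F gives T.

No, it is not a contradiction.


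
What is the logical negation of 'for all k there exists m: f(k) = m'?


Negation flips each quantifier (∀↔∃) and negates the inner predicate.
¬(for all k there exists m: φ) = there exists k for all m: ¬φ.

there exists k for all m: NOT(f(k) = m)


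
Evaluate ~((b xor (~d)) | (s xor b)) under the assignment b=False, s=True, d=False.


Substitute b=False, s=True, d=False:
~d = True
b xor (~d) = False xor True = True
s xor b = True xor False = True
(b xor (~d)) | (s xor b) = True | True = True
~((b xor (~d)) | (s xor b)) = False

False


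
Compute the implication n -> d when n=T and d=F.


Implication is false only when antecedent is true and consequent is false.
Substitute: n=T, d=F.
T -> F evaluates to F.

F


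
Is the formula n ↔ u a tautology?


Build the truth table over {n, u}:
n | u | φ
---------
F | F | T
T | F | F
F | T | F
T | T | T
Counterexample at row 2: with n=T, u=F, the formula is F.

No, it is not a tautology.


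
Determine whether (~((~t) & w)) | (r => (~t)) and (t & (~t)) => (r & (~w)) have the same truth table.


Compare truth tables:
r | t | w | φ | ψ
-----------------
False | False | False | True | True
True | False | False | True | True
False | True | False | True | True
True | True | False | True | True
False | False | True | True | True
True | False | True | True | True
False | True | True | True | True
True | True | True | True | True
The columns φ and ψ agree on every row.

Yes, they are logically equivalent.


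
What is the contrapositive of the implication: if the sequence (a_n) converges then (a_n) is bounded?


The contrapositive of (P → Q) is (¬Q → ¬P); it is logically equivalent to the original.
Here P = 'the sequence (a_n) converges' and Q = '(a_n) is bounded'.

If not ((a_n) is bounded), then not (the sequence (a_n) converges).


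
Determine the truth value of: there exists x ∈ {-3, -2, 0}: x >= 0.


Evaluate the predicate on each element: -3:F, -2:F, 0:T.
Witness x = 0 satisfies the predicate.

T


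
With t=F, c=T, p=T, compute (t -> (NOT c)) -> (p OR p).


Substitute t=F, c=T, p=T:
NOT c = F
t -> (NOT c) = F -> F = T
p OR p = T OR T = T
(t -> (NOT c)) -> (p OR p) = T -> T = T

T


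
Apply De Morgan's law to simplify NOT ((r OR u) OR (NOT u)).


De Morgan: the negation of a disjunction is the conjunction of the negations.
Distribute NOT across OR, flipping it to AND, and negate each literal.

((NOT r) AND (NOT u)) AND u


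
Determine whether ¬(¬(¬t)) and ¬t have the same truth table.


Compare truth tables:
t | φ | ψ
---------
F | T | T
T | F | F
The columns φ and ψ agree on every row.

Yes, they are logically equivalent.


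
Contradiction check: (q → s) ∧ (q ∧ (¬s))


Truth table over {q, s}:
q | s | φ
---------
F | F | F
T | F | F
F | T | F
T | T | F
Every row is false.

Yes, it is a contradiction.


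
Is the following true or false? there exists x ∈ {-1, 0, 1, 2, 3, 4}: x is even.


Evaluate the predicate on each element: -1:F, 0:T, 1:F, 2:T, 3:F, 4:T.
Witness x = 0 satisfies the predicate.

T


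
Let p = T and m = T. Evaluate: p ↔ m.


Biconditional is true when both operands have the same truth value.
Substitute: p=T, m=T.
T ↔ T evaluates to T.

T


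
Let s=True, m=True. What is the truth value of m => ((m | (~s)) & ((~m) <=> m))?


Substitute s=True, m=True:
~s = False
m | (~s) = True | False = True
~m = False
(~m) <=> m = False <=> True = False
(m | (~s)) & ((~m) <=> m) = True & False = False
m => ((m | (~s)) & ((~m) <=> m)) = True => False = False

False


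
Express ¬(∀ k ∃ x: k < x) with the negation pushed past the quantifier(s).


Negation flips each quantifier (∀↔∃) and negates the inner predicate.
¬(∀ k ∃ x: φ) = ∃ k ∀ x: ¬φ.

∃ k ∀ x: ¬(k < x)


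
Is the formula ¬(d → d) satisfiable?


Check all 2 assignments over {d}:
d | φ
-----
F | F
T | F
No assignment makes the formula true.

Unsatisfiable.


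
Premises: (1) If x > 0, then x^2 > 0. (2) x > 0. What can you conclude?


Modus ponens: from (P → Q) and P, infer Q.
P = 'x > 0' is asserted, and P → Q holds, so Q follows.

x^2 > 0.


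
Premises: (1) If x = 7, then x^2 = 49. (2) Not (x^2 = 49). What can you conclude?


Modus tollens: from (P → Q) and ¬Q, infer ¬P.
Q = 'x^2 = 49' is denied; since P → Q, P must also fail.

Not (x = 7).


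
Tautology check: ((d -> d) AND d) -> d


Build the truth table over {d}:
d | φ
-----
F | T
T | T
Every row evaluates to true.

Yes, it is a tautology.


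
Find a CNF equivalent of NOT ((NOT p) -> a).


Step 1: Rewrite (¬p) → a as ¬(¬p) ∨ a.
Step 2: Negate: ¬(¬(¬p) ∨ a) = (¬p) ∧ ¬a (De Morgan + double negation).

(NOT p) AND (NOT a)


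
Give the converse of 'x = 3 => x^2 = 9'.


The converse of (P → Q) is (Q → P). It is not in general equivalent to the original.
Here P = 'x = 3' and Q = 'x^2 = 9'.

If x^2 = 9, then x = 3.


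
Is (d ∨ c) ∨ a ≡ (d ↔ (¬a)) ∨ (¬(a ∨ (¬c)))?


Compare truth tables:
a | c | d | φ | ψ
-----------------
F | F | F | F | F
T | F | F | T | T
F | T | F | T | T
T | T | F | T | T
F | F | T | T | T
T | F | T | T | F
F | T | T | T | T
T | T | T | T | F
They differ at row 6 (a=T, c=F, d=T): φ=T but ψ=F.

No, they are not logically equivalent.


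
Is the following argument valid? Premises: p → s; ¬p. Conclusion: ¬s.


This is denying the antecedent (fallacy). There exist truth assignments where the premises are all true but the conclusion is false.

Invalid.


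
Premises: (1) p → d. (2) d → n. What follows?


Hypothetical syllogism: from (P → Q) and (Q → R), infer (P → R).
Chain the two implications through the shared middle term 'd'.

p → n


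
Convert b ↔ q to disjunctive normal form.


Step 1: b ↔ q is true exactly when both agree: (b ∧ q) ∨ (¬b ∧ ¬q).

(b ∧ q) ∨ ((¬b) ∧ (¬q))


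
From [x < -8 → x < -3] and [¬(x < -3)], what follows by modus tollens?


Modus tollens: from (P → Q) and ¬Q, infer ¬P.
Q = 'x < -3' is denied; since P → Q, P must also fail.

Not (x < -8).


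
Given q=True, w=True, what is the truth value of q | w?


Disjunction is false only when both operands are false.
Substitute: q=True, w=True.
True | True evaluates to True.

True


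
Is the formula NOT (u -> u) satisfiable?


Check all 2 assignments over {u}:
u | φ
-----
F | F
T | F
No assignment makes the formula true.

Unsatisfiable.


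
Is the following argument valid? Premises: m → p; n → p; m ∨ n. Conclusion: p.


This matches the form of proof by cases: the conclusion follows in every model of the premises.

Valid.


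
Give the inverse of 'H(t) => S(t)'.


The inverse of (P → Q) is (¬P → ¬Q). It is equivalent to the converse, not to the original.
Here P = 'H(t)' and Q = 'S(t)'.

If not (H(t)), then not (S(t)).


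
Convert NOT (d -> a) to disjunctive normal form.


Step 1: Rewrite implication then negate: ¬(¬d ∨ a) = d ∧ ¬a.

d AND (NOT a)


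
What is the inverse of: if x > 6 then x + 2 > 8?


The inverse of (P → Q) is (¬P → ¬Q). It is equivalent to the converse, not to the original.
Here P = 'x > 6' and Q = 'x + 2 > 8'.

If not (x > 6), then not (x + 2 > 8).


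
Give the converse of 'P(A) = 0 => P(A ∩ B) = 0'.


The converse of (P → Q) is (Q → P). It is not in general equivalent to the original.
Here P = 'P(A) = 0' and Q = 'P(A ∩ B) = 0'.

If P(A ∩ B) = 0, then P(A) = 0.


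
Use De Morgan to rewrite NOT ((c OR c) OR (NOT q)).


De Morgan: the negation of a disjunction is the conjunction of the negations.
Distribute NOT across OR, flipping it to AND, and negate each literal.

((NOT c) AND (NOT c)) AND q


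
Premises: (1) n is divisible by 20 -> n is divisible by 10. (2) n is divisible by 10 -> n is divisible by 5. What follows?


Hypothetical syllogism: from (P → Q) and (Q → R), infer (P → R).
Chain the two implications through the shared middle term 'n is divisible by 10'.

n is divisible by 20 -> n is divisible by 5


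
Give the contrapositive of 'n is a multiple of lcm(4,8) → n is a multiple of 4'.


The contrapositive of (P → Q) is (¬Q → ¬P); it is logically equivalent to the original.
Here P = 'n is a multiple of lcm(4,8)' and Q = 'n is a multiple of 4'.

If not (n is a multiple of 4), then not (n is a multiple of lcm(4,8)).


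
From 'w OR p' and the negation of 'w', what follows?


Disjunctive syllogism: from (P ∨ Q) and ¬P, infer Q.
One disjunct, 'w', is ruled out; the other must hold.

p


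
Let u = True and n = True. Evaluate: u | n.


Disjunction is false only when both operands are false.
Substitute: u=True, n=True.
True | True evaluates to True.

True


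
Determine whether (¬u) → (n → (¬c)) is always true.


Build the truth table over {c, n, u}:
c | n | u | φ
-------------
F | F | F | T
T | F | F | T
F | T | F | T
T | T | F | F
F | F | T | T
T | F | T | T
F | T | T | T
T | T | T | T
Counterexample at row 4: with c=T, n=T, u=F, the formula is F.

No, it is not a tautology.


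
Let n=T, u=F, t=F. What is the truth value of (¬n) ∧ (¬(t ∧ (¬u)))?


Substitute n=T, u=F, t=F:
¬n = F
¬u = T
t ∧ (¬u) = F ∧ T = F
¬(t ∧ (¬u)) = T
(¬n) ∧ (¬(t ∧ (¬u))) = F ∧ T = F

F


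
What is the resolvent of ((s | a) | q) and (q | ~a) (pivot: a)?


The clauses contain complementary literals a and ~a.
Resolution eliminates this pair and disjoins the remaining literals (merging duplicates).

(q | s)


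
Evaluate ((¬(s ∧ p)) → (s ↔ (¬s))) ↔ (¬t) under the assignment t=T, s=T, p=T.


Substitute t=T, s=T, p=T:
s ∧ p = T ∧ T = T
¬(s ∧ p) = F
¬s = F
s ↔ (¬s) = T ↔ F = F
(¬(s ∧ p)) → (s ↔ (¬s)) = F → F = T
¬t = F
((¬(s ∧ p)) → (s ↔ (¬s))) ↔ (¬t) = T ↔ F = F

F


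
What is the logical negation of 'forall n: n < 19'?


¬(forall x: φ) = exists x: ¬φ, and ¬(exists x: φ) = forall x: ¬φ.
Apply to the universal statement.

exists n: ~(n < 19)


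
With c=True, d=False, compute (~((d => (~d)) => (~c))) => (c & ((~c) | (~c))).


Substitute c=True, d=False:
~d = True
d => (~d) = False => True = True
~c = False
(d => (~d)) => (~c) = True => False = False
~((d => (~d)) => (~c)) = True
~c = False
~c = False
(~c) | (~c) = False | False = False
c & ((~c) | (~c)) = True & False = False
(~((d => (~d)) => (~c))) => (c & ((~c) | (~c))) = True => False = False

False


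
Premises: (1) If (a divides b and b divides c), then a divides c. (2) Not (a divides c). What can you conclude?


Modus tollens: from (P → Q) and ¬Q, infer ¬P.
Q = 'a divides c' is denied; since P → Q, P must also fail.

Not ((a divides b and b divides c)).


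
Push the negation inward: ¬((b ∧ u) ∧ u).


De Morgan: the negation of a conjunction is the disjunction of the negations.
Distribute ¬ across ∧, flipping it to ∨, and negate each literal.

((¬b) ∨ (¬u)) ∨ (¬u)


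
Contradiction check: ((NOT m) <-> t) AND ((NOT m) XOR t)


Truth table over {m, t}:
m | t | φ
---------
F | F | F
T | F | F
F | T | F
T | T | F
Every row is false.

Yes, it is a contradiction.


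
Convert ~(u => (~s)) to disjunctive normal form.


Step 1: Rewrite implication then negate: ¬(¬u ∨ (¬s)) = u ∧ ¬(¬s).
Step 2: Eliminate any double negations (¬¬X = X).

u & s


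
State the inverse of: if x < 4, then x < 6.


The inverse of (P → Q) is (¬P → ¬Q). It is equivalent to the converse, not to the original.
Here P = 'x < 4' and Q = 'x < 6'.

If not (x < 4), then not (x < 6).


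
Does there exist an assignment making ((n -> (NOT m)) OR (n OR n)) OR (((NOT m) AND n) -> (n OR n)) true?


Search for a satisfying assignment over {m, n}.
Try m=F, n=F: the formula evaluates to T.
A satisfying assignment exists.

Satisfiable.


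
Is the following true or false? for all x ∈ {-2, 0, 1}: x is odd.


Evaluate the predicate on each element: -2:F, 0:F, 1:T.
Counterexample x = -2 fails the predicate.

F


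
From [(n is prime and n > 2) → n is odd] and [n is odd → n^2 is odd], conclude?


Hypothetical syllogism: from (P → Q) and (Q → R), infer (P → R).
Chain the two implications through the shared middle term 'n is odd'.

(n is prime and n > 2) → n^2 is odd


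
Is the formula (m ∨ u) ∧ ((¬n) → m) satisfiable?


Search for a satisfying assignment over {m, n, u}.
Try m=T, n=F, u=F: the formula evaluates to T.
A satisfying assignment exists.

Satisfiable.


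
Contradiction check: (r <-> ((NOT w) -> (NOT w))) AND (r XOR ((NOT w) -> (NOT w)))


Truth table over {r, w}:
r | w | φ
---------
F | F | F
T | F | F
F | T | F
T | T | F
Every row is false.

Yes, it is a contradiction.


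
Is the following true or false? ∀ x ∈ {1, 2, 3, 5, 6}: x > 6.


Evaluate the predicate on each element: 1:F, 2:F, 3:F, 5:F, 6:F.
Counterexample x = 1 fails the predicate.

F


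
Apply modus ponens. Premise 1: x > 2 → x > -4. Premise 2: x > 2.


Modus ponens: from (P → Q) and P, infer Q.
P = 'x > 2' is asserted, and P → Q holds, so Q follows.

x > -4.


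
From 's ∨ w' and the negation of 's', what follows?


Disjunctive syllogism: from (P ∨ Q) and ¬P, infer Q.
One disjunct, 's', is ruled out; the other must hold.

w


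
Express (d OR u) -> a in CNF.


Step 1: Rewrite as ¬(d ∨ u) ∨ a = (¬d ∧ ¬u) ∨ a.
Step 2: Distribute ∨ over ∧.

((NOT d) OR a) AND ((NOT u) OR a)


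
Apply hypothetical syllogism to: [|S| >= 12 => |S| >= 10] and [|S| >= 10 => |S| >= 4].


Hypothetical syllogism: from (P → Q) and (Q → R), infer (P → R).
Chain the two implications through the shared middle term '|S| >= 10'.

|S| >= 12 => |S| >= 4


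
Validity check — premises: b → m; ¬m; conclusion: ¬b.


This matches the form of modus tollens: the conclusion follows in every model of the premises.

Valid.


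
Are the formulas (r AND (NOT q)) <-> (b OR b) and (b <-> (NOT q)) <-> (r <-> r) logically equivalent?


Compare truth tables:
b | q | r | φ | ψ
-----------------
F | F | F | T | F
T | F | F | F | T
F | T | F | T | T
T | T | F | F | F
F | F | T | F | F
T | F | T | T | T
F | T | T | T | T
T | T | T | F | F
They differ at row 1 (b=F, q=F, r=F): φ=T but ψ=F.

No, they are not logically equivalent.


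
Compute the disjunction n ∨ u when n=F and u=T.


Disjunction is false only when both operands are false.
Substitute: n=F, u=T.
F ∨ T evaluates to T.

T


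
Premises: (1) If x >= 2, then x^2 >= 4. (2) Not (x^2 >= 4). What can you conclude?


Modus tollens: from (P → Q) and ¬Q, infer ¬P.
Q = 'x^2 >= 4' is denied; since P → Q, P must also fail.

Not (x >= 2).


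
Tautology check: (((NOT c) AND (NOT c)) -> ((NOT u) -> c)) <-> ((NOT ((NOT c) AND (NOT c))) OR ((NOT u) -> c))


Build the truth table over {c, u}:
c | u | φ
---------
F | F | T
T | F | T
F | T | T
T | T | T
Every row evaluates to true.

Yes, it is a tautology.


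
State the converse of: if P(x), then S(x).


The converse of (P → Q) is (Q → P). It is not in general equivalent to the original.
Here P = 'P(x)' and Q = 'S(x)'.

If S(x), then P(x).


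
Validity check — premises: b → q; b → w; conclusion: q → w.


This is (no valid rule). There exist truth assignments where the premises are all true but the conclusion is false.

Invalid.


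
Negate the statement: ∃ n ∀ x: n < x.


Negation flips each quantifier (∀↔∃) and negates the inner predicate.
¬(∃ n ∀ x: φ) = ∀ n ∃ x: ¬φ.

∀ n ∃ x: ¬(n < x)


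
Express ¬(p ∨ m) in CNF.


Step 1: Apply De Morgan: ¬(p ∨ m) = ¬p ∧ ¬m.

(¬p) ∧ (¬m)


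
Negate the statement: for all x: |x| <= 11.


¬(for all x: φ) = there exists x: ¬φ, and ¬(there exists x: φ) = for all x: ¬φ.
Apply to the universal statement.

there exists x: NOT(|x| <= 11)


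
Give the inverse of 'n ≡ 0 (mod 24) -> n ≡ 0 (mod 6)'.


The inverse of (P → Q) is (¬P → ¬Q). It is equivalent to the converse, not to the original.
Here P = 'n ≡ 0 (mod 24)' and Q = 'n ≡ 0 (mod 6)'.

If not (n ≡ 0 (mod 24)), then not (n ≡ 0 (mod 6)).


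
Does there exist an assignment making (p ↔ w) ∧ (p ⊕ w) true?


Check all 4 assignments over {p, w}:
p | w | φ
---------
F | F | F
T | F | F
F | T | F
T | T | F
No assignment makes the formula true.

Unsatisfiable.


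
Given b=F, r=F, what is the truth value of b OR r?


Disjunction is false only when both operands are false.
Substitute: b=F, r=F.
F OR F evaluates to F.

F


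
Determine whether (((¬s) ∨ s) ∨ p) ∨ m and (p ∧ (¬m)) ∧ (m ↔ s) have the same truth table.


Compare truth tables:
m | p | s | φ | ψ
-----------------
F | F | F | T | F
T | F | F | T | F
F | T | F | T | T
T | T | F | T | F
F | F | T | T | F
T | F | T | T | F
F | T | T | T | F
T | T | T | T | F
They differ at row 1 (m=F, p=F, s=F): φ=T but ψ=F.

No, they are not logically equivalent.


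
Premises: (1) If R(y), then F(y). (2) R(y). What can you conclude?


Modus ponens: from (P → Q) and P, infer Q.
P = 'R(y)' is asserted, and P → Q holds, so Q follows.

F(y).


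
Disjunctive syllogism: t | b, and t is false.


Disjunctive syllogism: from (P ∨ Q) and ¬P, infer Q.
One disjunct, 't', is ruled out; the other must hold.

b


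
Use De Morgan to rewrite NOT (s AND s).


De Morgan: the negation of a conjunction is the disjunction of the negations.
Distribute NOT across AND, flipping it to OR, and negate each literal.

(NOT s) OR (NOT s)


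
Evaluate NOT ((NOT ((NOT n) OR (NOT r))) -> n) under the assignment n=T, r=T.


Substitute n=T, r=T:
NOT n = F
NOT r = F
(NOT n) OR (NOT r) = F OR F = F
NOT ((NOT n) OR (NOT r)) = T
(NOT ((NOT n) OR (NOT r))) -> n = T -> T = T
NOT ((NOT ((NOT n) OR (NOT r))) -> n) = F

F


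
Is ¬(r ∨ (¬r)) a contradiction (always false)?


Truth table over {r}:
r | φ
-----
F | F
T | F
Every row is false.

Yes, it is a contradiction.


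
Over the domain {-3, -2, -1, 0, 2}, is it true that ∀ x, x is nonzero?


Evaluate the predicate on each element: -3:T, -2:T, -1:T, 0:F, 2:T.
Counterexample x = 0 fails the predicate.

F


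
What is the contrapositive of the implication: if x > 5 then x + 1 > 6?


The contrapositive of (P → Q) is (¬Q → ¬P); it is logically equivalent to the original.
Here P = 'x > 5' and Q = 'x + 1 > 6'.

If not (x + 1 > 6), then not (x > 5).


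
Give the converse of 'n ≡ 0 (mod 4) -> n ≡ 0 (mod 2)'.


The converse of (P → Q) is (Q → P). It is not in general equivalent to the original.
Here P = 'n ≡ 0 (mod 4)' and Q = 'n ≡ 0 (mod 2)'.

If n ≡ 0 (mod 2), then n ≡ 0 (mod 4).


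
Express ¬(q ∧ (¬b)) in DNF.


Step 1: Apply De Morgan: ¬(q ∧ (¬b)) = ¬q ∨ ¬(¬b).
Step 2: Eliminate any double negations (¬¬X = X).

(¬q) ∨ b


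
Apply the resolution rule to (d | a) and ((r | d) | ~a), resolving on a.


The clauses contain complementary literals a and ~a.
Resolution eliminates this pair and disjoins the remaining literals (merging duplicates).

(d | r)


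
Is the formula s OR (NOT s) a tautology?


Build the truth table over {s}:
s | φ
-----
F | T
T | T
Every row evaluates to true.

Yes, it is a tautology.


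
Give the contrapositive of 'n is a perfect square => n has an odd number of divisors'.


The contrapositive of (P → Q) is (¬Q → ¬P); it is logically equivalent to the original.
Here P = 'n is a perfect square' and Q = 'n has an odd number of divisors'.

If not (n has an odd number of divisors), then not (n is a perfect square).


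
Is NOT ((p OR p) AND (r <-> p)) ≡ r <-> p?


Compare truth tables:
p | r | φ | ψ
-------------
F | F | T | T
T | F | T | F
F | T | T | F
T | T | F | T
They differ at row 2 (p=T, r=F): φ=T but ψ=F.

No, they are not logically equivalent.


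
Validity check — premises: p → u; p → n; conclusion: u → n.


This is (no valid rule). There exist truth assignments where the premises are all true but the conclusion is false.

Invalid.


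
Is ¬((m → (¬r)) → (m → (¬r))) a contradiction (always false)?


Truth table over {m, r}:
m | r | φ
---------
F | F | F
T | F | F
F | T | F
T | T | F
Every row is false.

Yes, it is a contradiction.


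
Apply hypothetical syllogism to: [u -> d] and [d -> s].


Hypothetical syllogism: from (P → Q) and (Q → R), infer (P → R).
Chain the two implications through the shared middle term 'd'.

u -> s


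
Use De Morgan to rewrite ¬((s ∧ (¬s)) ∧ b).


De Morgan: the negation of a conjunction is the disjunction of the negations.
Distribute ¬ across ∧, flipping it to ∨, and negate each literal.

((¬s) ∨ s) ∨ (¬b)


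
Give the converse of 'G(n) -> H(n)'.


The converse of (P → Q) is (Q → P). It is not in general equivalent to the original.
Here P = 'G(n)' and Q = 'H(n)'.

If H(n), then G(n).


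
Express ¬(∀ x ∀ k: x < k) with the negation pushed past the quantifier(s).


Negation flips each quantifier (∀↔∃) and negates the inner predicate.
¬(∀ x ∀ k: φ) = ∃ x ∃ k: ¬φ.

∃ x ∃ k: ¬(x < k)


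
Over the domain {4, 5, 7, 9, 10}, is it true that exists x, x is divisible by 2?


Evaluate the predicate on each element: 4:True, 5:False, 7:False, 9:False, 10:True.
Witness x = 4 satisfies the predicate.

True


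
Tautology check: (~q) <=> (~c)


Build the truth table over {c, q}:
c | q | φ
---------
False | False | True
True | False | False
False | True | False
True | True | True
Counterexample at row 2: with c=True, q=False, the formula is False.

No, it is not a tautology.


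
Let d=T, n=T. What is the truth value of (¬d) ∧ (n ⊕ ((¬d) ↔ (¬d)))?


Substitute d=T, n=T:
¬d = F
¬d = F
¬d = F
(¬d) ↔ (¬d) = F ↔ F = T
n ⊕ ((¬d) ↔ (¬d)) = T ⊕ T = F
(¬d) ∧ (n ⊕ ((¬d) ↔ (¬d))) = F ∧ F = F

F


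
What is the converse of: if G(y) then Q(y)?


The converse of (P → Q) is (Q → P). It is not in general equivalent to the original.
Here P = 'G(y)' and Q = 'Q(y)'.

If Q(y), then G(y).
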